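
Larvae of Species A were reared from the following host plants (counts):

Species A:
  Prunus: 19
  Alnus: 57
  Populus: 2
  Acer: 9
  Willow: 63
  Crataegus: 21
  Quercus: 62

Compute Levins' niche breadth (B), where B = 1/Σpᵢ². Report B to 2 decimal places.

Proportions for Species A (n=233): 19/233=0.0815, 57/233=0.2446, 2/233=0.0086, 9/233=0.0386, 63/233=0.2704, 21/233=0.0901, 62/233=0.2661
Σpᵢ² = 0.0815² + 0.2446² + 0.0086² + 0.0386² + 0.2704² + 0.0901² + 0.2661² = 0.006642 + 0.059829 + 0.000074 + 0.001490 + 0.073116 + 0.008118 + 0.070809 = 0.220078
B = 1 / 0.220078 = 4.5438

4.54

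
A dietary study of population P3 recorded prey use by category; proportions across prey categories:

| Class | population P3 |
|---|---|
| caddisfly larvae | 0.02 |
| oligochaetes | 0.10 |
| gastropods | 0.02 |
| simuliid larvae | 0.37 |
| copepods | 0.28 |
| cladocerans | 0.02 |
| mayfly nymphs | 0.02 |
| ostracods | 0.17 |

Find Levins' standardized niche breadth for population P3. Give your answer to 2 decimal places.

Σpᵢ² = 0.02² + 0.10² + 0.02² + 0.37² + 0.28² + 0.02² + 0.02² + 0.17² = 0.0004 + 0.0100 + 0.0004 + 0.1369 + 0.0784 + 0.0004 + 0.0004 + 0.0289 = 0.2558
B = 1 / 0.2558 = 3.9093
Bₛ = (B − 1)/(n − 1) = (3.9093 − 1)/(8 − 1) = 2.9093/7 = 0.4156

0.42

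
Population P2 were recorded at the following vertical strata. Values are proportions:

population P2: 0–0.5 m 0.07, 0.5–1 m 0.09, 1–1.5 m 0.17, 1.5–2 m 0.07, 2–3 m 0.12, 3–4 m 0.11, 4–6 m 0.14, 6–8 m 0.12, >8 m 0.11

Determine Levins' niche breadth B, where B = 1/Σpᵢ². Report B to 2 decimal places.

8.38

Σpᵢ² = 0.07² + 0.09² + 0.17² + 0.07² + 0.12² + 0.11² + 0.14² + 0.12² + 0.11² = 0.0049 + 0.0081 + 0.0289 + 0.0049 + 0.0144 + 0.0121 + 0.0196 + 0.0144 + 0.0121 = 0.1194
B = 1 / 0.1194 = 8.3752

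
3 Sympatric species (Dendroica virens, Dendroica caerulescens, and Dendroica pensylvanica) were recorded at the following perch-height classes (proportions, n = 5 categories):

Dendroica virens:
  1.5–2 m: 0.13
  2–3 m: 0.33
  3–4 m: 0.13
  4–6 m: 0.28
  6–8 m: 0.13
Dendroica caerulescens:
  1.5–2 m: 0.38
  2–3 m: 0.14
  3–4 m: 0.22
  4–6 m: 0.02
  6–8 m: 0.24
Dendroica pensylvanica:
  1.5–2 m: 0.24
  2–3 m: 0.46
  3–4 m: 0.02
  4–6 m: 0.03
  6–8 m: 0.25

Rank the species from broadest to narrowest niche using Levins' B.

Σp_vireᵢ² = 0.13² + 0.33² + 0.13² + 0.28² + 0.13² = 0.0169 + 0.1089 + 0.0169 + 0.0784 + 0.0169 = 0.2380
B_vire = 1 / 0.2380 = 4.2017
Σp_caerᵢ² = 0.38² + 0.14² + 0.22² + 0.02² + 0.24² = 0.1444 + 0.0196 + 0.0484 + 0.0004 + 0.0576 = 0.2704
B_caer = 1 / 0.2704 = 3.6982
Σp_pensᵢ² = 0.24² + 0.46² + 0.02² + 0.03² + 0.25² = 0.0576 + 0.2116 + 0.0004 + 0.0009 + 0.0625 = 0.3330
B_pens = 1 / 0.3330 = 3.0030
Ranking by B (broadest → narrowest): Dendroica virens (4.20) > Dendroica caerulescens (3.70) > Dendroica pensylvanica (3.00)

Dendroica virens > Dendroica caerulescens > Dendroica pensylvanica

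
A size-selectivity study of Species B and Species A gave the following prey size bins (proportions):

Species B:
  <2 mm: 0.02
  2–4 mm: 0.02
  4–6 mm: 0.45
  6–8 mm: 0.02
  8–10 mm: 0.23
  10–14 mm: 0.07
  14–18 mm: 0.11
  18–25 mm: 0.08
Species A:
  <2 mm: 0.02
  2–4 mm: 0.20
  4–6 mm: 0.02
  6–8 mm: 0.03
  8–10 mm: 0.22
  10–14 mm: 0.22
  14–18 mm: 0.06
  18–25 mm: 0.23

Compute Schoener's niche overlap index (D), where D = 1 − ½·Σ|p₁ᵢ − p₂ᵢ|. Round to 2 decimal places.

Σ|p₁ᵢ − p₂ᵢ| = 0.00 + 0.18 + 0.43 + 0.01 + 0.01 + 0.15 + 0.05 + 0.15 = 0.98
D = 1 − ½ × 0.98 = 1 − 0.490 = 0.5100

0.51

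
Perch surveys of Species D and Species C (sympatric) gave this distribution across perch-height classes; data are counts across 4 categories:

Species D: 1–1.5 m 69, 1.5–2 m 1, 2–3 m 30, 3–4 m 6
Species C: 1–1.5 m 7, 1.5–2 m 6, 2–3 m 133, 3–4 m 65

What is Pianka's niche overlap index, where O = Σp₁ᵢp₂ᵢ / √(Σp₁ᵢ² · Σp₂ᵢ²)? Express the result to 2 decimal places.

0.43

Proportions for Species D (n=106): 69/106=0.6509, 1/106=0.0094, 30/106=0.2830, 6/106=0.0566
Proportions for Species C (n=211): 7/211=0.0332, 6/211=0.0284, 133/211=0.6303, 65/211=0.3081
Σ p₁ᵢp₂ᵢ = 0.021610 + 0.000267 + 0.178375 + 0.017438 = 0.217690
Σp_1ᵢ² = 0.6509² + 0.0094² + 0.2830² + 0.0566² = 0.423671 + 0.000088 + 0.080089 + 0.003204 = 0.507052
Σp_2ᵢ² = 0.0332² + 0.0284² + 0.6303² + 0.3081² = 0.001102 + 0.000807 + 0.397278 + 0.094926 = 0.494113
O = 0.217690 / √(0.507052 × 0.494113) = 0.217690 / 0.5005407 = 0.4349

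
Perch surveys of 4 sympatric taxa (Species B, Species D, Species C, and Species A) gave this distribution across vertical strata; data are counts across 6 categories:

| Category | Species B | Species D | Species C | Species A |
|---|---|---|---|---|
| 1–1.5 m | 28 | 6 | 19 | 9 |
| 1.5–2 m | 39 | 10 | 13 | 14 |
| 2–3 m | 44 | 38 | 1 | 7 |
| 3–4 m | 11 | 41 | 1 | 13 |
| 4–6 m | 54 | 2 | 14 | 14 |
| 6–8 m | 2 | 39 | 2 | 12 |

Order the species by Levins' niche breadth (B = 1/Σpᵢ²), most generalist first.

Species A > Species B > Species D > Species C

Proportions for Species B (n=178): 28/178=0.1573, 39/178=0.2191, 44/178=0.2472, 11/178=0.0618, 54/178=0.3034, 2/178=0.0112
Proportions for Species D (n=136): 6/136=0.0441, 10/136=0.0735, 38/136=0.2794, 41/136=0.3015, 2/136=0.0147, 39/136=0.2868
Proportions for Species C (n=50): 19/50=0.3800, 13/50=0.2600, 1/50=0.0200, 1/50=0.0200, 14/50=0.2800, 2/50=0.0400
Proportions for Species A (n=69): 9/69=0.1304, 14/69=0.2029, 7/69=0.1014, 13/69=0.1884, 14/69=0.2029, 12/69=0.1739
Σp_Bᵢ² = 0.1573² + 0.2191² + 0.2472² + 0.0618² + 0.3034² + 0.0112² = 0.024743 + 0.048005 + 0.061108 + 0.003819 + 0.092052 + 0.000125 = 0.229852
B_B = 1 / 0.229852 = 4.3506
Σp_Dᵢ² = 0.0441² + 0.0735² + 0.2794² + 0.3015² + 0.0147² + 0.2868² = 0.001945 + 0.005402 + 0.078064 + 0.090902 + 0.000216 + 0.082254 = 0.258783
B_D = 1 / 0.258783 = 3.8642
Σp_Cᵢ² = 0.3800² + 0.2600² + 0.0200² + 0.0200² + 0.2800² + 0.0400² = 0.144400 + 0.067600 + 0.000400 + 0.000400 + 0.078400 + 0.001600 = 0.292800
B_C = 1 / 0.292800 = 3.4153
Σp_Aᵢ² = 0.1304² + 0.2029² + 0.1014² + 0.1884² + 0.2029² + 0.1739² = 0.017004 + 0.041168 + 0.010282 + 0.035495 + 0.041168 + 0.030241 = 0.175358
B_A = 1 / 0.175358 = 5.7026
Ranking by B (broadest → narrowest): Species A (5.70) > Species B (4.35) > Species D (3.86) > Species C (3.42)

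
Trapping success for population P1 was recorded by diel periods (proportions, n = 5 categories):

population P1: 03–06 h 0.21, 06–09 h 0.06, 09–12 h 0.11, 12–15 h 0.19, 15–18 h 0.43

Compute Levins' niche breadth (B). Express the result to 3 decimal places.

3.561

Σpᵢ² = 0.21² + 0.06² + 0.11² + 0.19² + 0.43² = 0.0441 + 0.0036 + 0.0121 + 0.0361 + 0.1849 = 0.2808
B = 1 / 0.2808 = 3.56125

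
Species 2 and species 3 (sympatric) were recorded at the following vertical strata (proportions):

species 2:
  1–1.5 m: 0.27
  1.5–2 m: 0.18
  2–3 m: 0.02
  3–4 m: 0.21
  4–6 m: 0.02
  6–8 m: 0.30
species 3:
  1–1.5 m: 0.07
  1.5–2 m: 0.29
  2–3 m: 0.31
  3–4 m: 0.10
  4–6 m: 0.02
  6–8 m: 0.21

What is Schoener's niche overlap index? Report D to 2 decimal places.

Σ|p₁ᵢ − p₂ᵢ| = 0.20 + 0.11 + 0.29 + 0.11 + 0.00 + 0.09 = 0.80
D = 1 − ½ × 0.80 = 1 − 0.400 = 0.6000

0.60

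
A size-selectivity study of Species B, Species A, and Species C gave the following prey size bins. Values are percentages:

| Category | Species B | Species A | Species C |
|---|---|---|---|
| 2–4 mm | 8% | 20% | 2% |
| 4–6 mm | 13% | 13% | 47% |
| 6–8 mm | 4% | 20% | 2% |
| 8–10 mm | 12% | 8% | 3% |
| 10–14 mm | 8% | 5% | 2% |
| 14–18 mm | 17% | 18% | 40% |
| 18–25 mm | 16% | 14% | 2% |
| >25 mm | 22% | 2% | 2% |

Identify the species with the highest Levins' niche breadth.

Convert percentages to proportions (divide by 100).
Σp_Bᵢ² = 0.08² + 0.13² + 0.04² + 0.12² + 0.08² + 0.17² + 0.16² + 0.22² = 0.0064 + 0.0169 + 0.0016 + 0.0144 + 0.0064 + 0.0289 + 0.0256 + 0.0484 = 0.1486
B_B = 1 / 0.1486 = 6.7295
Σp_Aᵢ² = 0.20² + 0.13² + 0.20² + 0.08² + 0.05² + 0.18² + 0.14² + 0.02² = 0.0400 + 0.0169 + 0.0400 + 0.0064 + 0.0025 + 0.0324 + 0.0196 + 0.0004 = 0.1582
B_A = 1 / 0.1582 = 6.3211
Σp_Cᵢ² = 0.02² + 0.47² + 0.02² + 0.03² + 0.02² + 0.40² + 0.02² + 0.02² = 0.0004 + 0.2209 + 0.0004 + 0.0009 + 0.0004 + 0.1600 + 0.0004 + 0.0004 = 0.3838
B_C = 1 / 0.3838 = 2.6055
Highest B → broadest niche (most generalist): Species B (B = 6.73).

Species B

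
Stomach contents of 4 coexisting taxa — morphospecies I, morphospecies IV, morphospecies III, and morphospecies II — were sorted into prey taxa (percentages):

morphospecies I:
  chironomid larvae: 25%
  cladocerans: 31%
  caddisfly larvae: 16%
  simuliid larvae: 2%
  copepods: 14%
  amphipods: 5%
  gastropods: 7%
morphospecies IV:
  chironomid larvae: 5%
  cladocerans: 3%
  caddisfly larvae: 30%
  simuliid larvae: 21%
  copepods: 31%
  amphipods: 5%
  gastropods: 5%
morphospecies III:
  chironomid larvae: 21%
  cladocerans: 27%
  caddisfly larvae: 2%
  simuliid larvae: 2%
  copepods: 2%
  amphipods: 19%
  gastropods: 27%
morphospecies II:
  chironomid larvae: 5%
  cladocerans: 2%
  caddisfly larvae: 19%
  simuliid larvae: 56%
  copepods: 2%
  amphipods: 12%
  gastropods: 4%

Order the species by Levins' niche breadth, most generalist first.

Convert percentages to proportions (divide by 100).
Σp_Iᵢ² = 0.25² + 0.31² + 0.16² + 0.02² + 0.14² + 0.05² + 0.07² = 0.0625 + 0.0961 + 0.0256 + 0.0004 + 0.0196 + 0.0025 + 0.0049 = 0.2116
B_I = 1 / 0.2116 = 4.7259
Σp_IVᵢ² = 0.05² + 0.03² + 0.30² + 0.21² + 0.31² + 0.05² + 0.05² = 0.0025 + 0.0009 + 0.0900 + 0.0441 + 0.0961 + 0.0025 + 0.0025 = 0.2386
B_IV = 1 / 0.2386 = 4.1911
Σp_IIIᵢ² = 0.21² + 0.27² + 0.02² + 0.02² + 0.02² + 0.19² + 0.27² = 0.0441 + 0.0729 + 0.0004 + 0.0004 + 0.0004 + 0.0361 + 0.0729 = 0.2272
B_III = 1 / 0.2272 = 4.4014
Σp_IIᵢ² = 0.05² + 0.02² + 0.19² + 0.56² + 0.02² + 0.12² + 0.04² = 0.0025 + 0.0004 + 0.0361 + 0.3136 + 0.0004 + 0.0144 + 0.0016 = 0.3690
B_II = 1 / 0.3690 = 2.7100
Ranking by B (broadest → narrowest): morphospecies I (4.73) > morphospecies III (4.40) > morphospecies IV (4.19) > morphospecies II (2.71)

morphospecies I > morphospecies III > morphospecies IV > morphospecies II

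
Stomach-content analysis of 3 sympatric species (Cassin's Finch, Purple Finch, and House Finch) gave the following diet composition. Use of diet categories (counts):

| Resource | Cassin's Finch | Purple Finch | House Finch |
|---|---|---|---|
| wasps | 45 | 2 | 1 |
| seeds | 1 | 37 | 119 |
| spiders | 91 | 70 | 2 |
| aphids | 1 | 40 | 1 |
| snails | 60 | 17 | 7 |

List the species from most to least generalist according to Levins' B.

Proportions for Cassin's Finch (n=198): 45/198=0.2273, 1/198=0.0051, 91/198=0.4596, 1/198=0.0051, 60/198=0.3030
Proportions for Purple Finch (n=166): 2/166=0.0120, 37/166=0.2229, 70/166=0.4217, 40/166=0.2410, 17/166=0.1024
Proportions for House Finch (n=130): 1/130=0.0077, 119/130=0.9154, 2/130=0.0154, 1/130=0.0077, 7/130=0.0538
Σp_Cassᵢ² = 0.2273² + 0.0051² + 0.4596² + 0.0051² + 0.3030² = 0.051665 + 0.000026 + 0.211232 + 0.000026 + 0.091809 = 0.354758
B_Cass = 1 / 0.354758 = 2.8188
Σp_Purpᵢ² = 0.0120² + 0.2229² + 0.4217² + 0.2410² + 0.1024² = 0.000144 + 0.049684 + 0.177831 + 0.058081 + 0.010486 = 0.296226
B_Purp = 1 / 0.296226 = 3.3758
Σp_Housᵢ² = 0.0077² + 0.9154² + 0.0154² + 0.0077² + 0.0538² = 0.000059 + 0.837957 + 0.000237 + 0.000059 + 0.002894 = 0.841206
B_Hous = 1 / 0.841206 = 1.1888
Ranking by B (broadest → narrowest): Purple Finch (3.38) > Cassin's Finch (2.82) > House Finch (1.19)

Purple Finch > Cassin's Finch > House Finch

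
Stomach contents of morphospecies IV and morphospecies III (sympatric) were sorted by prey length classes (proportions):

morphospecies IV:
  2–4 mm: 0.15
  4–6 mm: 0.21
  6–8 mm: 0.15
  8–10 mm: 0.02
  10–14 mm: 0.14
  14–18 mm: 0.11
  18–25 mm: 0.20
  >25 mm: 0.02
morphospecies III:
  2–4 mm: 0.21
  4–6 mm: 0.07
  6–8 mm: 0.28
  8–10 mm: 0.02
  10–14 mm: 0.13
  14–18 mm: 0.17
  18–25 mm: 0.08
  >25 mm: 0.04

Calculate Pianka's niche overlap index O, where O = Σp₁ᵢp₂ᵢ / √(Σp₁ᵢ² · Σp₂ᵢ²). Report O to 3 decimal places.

Σ p₁ᵢp₂ᵢ = 0.0315 + 0.0147 + 0.0420 + 0.0004 + 0.0182 + 0.0187 + 0.0160 + 0.0008 = 0.1423
Σp_1ᵢ² = 0.15² + 0.21² + 0.15² + 0.02² + 0.14² + 0.11² + 0.20² + 0.02² = 0.0225 + 0.0441 + 0.0225 + 0.0004 + 0.0196 + 0.0121 + 0.0400 + 0.0004 = 0.1616
Σp_2ᵢ² = 0.21² + 0.07² + 0.28² + 0.02² + 0.13² + 0.17² + 0.08² + 0.04² = 0.0441 + 0.0049 + 0.0784 + 0.0004 + 0.0169 + 0.0289 + 0.0064 + 0.0016 = 0.1816
O = 0.1423 / √(0.1616 × 0.1816) = 0.1423 / 0.171308 = 0.83067

0.831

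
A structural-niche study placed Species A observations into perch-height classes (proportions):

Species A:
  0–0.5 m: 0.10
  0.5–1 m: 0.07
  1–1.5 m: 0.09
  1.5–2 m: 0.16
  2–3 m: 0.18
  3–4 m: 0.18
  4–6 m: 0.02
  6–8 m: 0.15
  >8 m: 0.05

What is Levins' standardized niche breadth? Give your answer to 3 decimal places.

Σpᵢ² = 0.10² + 0.07² + 0.09² + 0.16² + 0.18² + 0.18² + 0.02² + 0.15² + 0.05² = 0.0100 + 0.0049 + 0.0081 + 0.0256 + 0.0324 + 0.0324 + 0.0004 + 0.0225 + 0.0025 = 0.1388
B = 1 / 0.1388 = 7.20461
Bₛ = (B − 1)/(n − 1) = (7.20461 − 1)/(9 − 1) = 6.20461/8 = 0.77558

0.776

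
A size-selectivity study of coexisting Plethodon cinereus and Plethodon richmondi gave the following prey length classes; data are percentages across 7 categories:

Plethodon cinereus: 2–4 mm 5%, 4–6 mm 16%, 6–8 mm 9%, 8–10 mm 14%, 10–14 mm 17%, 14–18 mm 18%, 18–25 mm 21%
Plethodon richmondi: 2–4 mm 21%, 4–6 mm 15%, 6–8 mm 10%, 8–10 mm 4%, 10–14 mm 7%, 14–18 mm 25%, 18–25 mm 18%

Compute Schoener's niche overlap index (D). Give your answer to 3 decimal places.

Convert percentages to proportions (divide by 100).
Σ|p₁ᵢ − p₂ᵢ| = 0.16 + 0.01 + 0.01 + 0.10 + 0.10 + 0.07 + 0.03 = 0.48
D = 1 − ½ × 0.48 = 1 − 0.240 = 0.76000

0.760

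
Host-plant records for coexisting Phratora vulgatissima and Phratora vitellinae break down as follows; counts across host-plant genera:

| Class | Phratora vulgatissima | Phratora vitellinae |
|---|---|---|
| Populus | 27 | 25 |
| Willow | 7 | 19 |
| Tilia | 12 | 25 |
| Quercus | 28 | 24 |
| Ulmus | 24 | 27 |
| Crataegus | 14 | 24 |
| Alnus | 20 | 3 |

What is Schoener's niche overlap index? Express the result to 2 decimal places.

Proportions for Phratora vulgatissima (n=132): 27/132=0.2045, 7/132=0.0530, 12/132=0.0909, 28/132=0.2121, 24/132=0.1818, 14/132=0.1061, 20/132=0.1515
Proportions for Phratora vitellinae (n=147): 25/147=0.1701, 19/147=0.1293, 25/147=0.1701, 24/147=0.1633, 27/147=0.1837, 24/147=0.1633, 3/147=0.0204
Σ|p₁ᵢ − p₂ᵢ| = 0.0344 + 0.0763 + 0.0792 + 0.0488 + 0.0019 + 0.0572 + 0.1311 = 0.4289
D = 1 − ½ × 0.4289 = 1 − 0.21445 = 0.78555

0.79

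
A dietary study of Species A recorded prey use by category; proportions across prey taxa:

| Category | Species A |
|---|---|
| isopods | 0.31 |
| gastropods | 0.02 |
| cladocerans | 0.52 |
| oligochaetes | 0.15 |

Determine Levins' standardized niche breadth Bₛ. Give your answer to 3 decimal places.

Σpᵢ² = 0.31² + 0.02² + 0.52² + 0.15² = 0.0961 + 0.0004 + 0.2704 + 0.0225 = 0.3894
B = 1 / 0.3894 = 2.56805
Bₛ = (B − 1)/(n − 1) = (2.56805 − 1)/(4 − 1) = 1.56805/3 = 0.52268

0.523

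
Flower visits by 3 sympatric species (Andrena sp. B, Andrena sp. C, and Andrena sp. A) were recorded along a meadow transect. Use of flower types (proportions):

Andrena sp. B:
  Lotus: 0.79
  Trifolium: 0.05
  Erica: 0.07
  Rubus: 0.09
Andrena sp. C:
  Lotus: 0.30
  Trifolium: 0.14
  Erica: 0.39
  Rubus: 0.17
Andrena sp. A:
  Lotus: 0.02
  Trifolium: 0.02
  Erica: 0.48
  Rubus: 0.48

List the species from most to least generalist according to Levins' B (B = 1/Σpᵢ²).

Σp_Bᵢ² = 0.79² + 0.05² + 0.07² + 0.09² = 0.6241 + 0.0025 + 0.0049 + 0.0081 = 0.6396
B_B = 1 / 0.6396 = 1.5635
Σp_Cᵢ² = 0.30² + 0.14² + 0.39² + 0.17² = 0.0900 + 0.0196 + 0.1521 + 0.0289 = 0.2906
B_C = 1 / 0.2906 = 3.4412
Σp_Aᵢ² = 0.02² + 0.02² + 0.48² + 0.48² = 0.0004 + 0.0004 + 0.2304 + 0.2304 = 0.4616
B_A = 1 / 0.4616 = 2.1664
Ranking by B (broadest → narrowest): Andrena sp. C (3.44) > Andrena sp. A (2.17) > Andrena sp. B (1.56)

Andrena sp. C > Andrena sp. A > Andrena sp. B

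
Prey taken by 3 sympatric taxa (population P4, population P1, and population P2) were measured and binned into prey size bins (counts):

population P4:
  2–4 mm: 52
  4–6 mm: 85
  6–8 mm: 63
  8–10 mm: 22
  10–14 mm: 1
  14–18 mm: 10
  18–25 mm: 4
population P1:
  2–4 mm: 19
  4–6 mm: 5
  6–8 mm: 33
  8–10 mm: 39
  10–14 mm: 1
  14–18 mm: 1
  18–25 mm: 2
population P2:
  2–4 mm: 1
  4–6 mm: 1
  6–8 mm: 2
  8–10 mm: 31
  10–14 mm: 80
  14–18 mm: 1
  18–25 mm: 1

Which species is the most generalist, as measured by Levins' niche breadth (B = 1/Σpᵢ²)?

population P4

Proportions for population P4 (n=237): 52/237=0.2194, 85/237=0.3586, 63/237=0.2658, 22/237=0.0928, 1/237=0.0042, 10/237=0.0422, 4/237=0.0169
Proportions for population P1 (n=100): 19/100=0.1900, 5/100=0.0500, 33/100=0.3300, 39/100=0.3900, 1/100=0.0100, 1/100=0.0100, 2/100=0.0200
Proportions for population P2 (n=117): 1/117=0.0085, 1/117=0.0085, 2/117=0.0171, 31/117=0.2650, 80/117=0.6838, 1/117=0.0085, 1/117=0.0085
Σp_P4ᵢ² = 0.2194² + 0.3586² + 0.2658² + 0.0928² + 0.0042² + 0.0422² + 0.0169² = 0.048136 + 0.128594 + 0.070650 + 0.008612 + 0.000018 + 0.001781 + 0.000286 = 0.258077
B_P4 = 1 / 0.258077 = 3.8748
Σp_P1ᵢ² = 0.1900² + 0.0500² + 0.3300² + 0.3900² + 0.0100² + 0.0100² + 0.0200² = 0.036100 + 0.002500 + 0.108900 + 0.152100 + 0.000100 + 0.000100 + 0.000400 = 0.300200
B_P1 = 1 / 0.300200 = 3.3311
Σp_P2ᵢ² = 0.0085² + 0.0085² + 0.0171² + 0.2650² + 0.6838² + 0.0085² + 0.0085² = 0.000072 + 0.000072 + 0.000292 + 0.070225 + 0.467582 + 0.000072 + 0.000072 = 0.538387
B_P2 = 1 / 0.538387 = 1.8574
Highest B → broadest niche (most generalist): population P4 (B = 3.87).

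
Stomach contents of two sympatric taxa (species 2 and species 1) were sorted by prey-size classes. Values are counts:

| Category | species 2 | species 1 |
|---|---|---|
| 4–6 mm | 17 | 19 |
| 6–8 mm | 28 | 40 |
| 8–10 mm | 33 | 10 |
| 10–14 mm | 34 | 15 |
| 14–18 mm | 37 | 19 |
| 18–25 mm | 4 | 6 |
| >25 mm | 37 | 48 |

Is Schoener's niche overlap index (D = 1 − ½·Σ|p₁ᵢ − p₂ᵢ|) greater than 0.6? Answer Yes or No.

Yes

Proportions for species 2 (n=190): 17/190=0.0895, 28/190=0.1474, 33/190=0.1737, 34/190=0.1789, 37/190=0.1947, 4/190=0.0211, 37/190=0.1947
Proportions for species 1 (n=157): 19/157=0.1210, 40/157=0.2548, 10/157=0.0637, 15/157=0.0955, 19/157=0.1210, 6/157=0.0382, 48/157=0.3057
Σ|p₁ᵢ − p₂ᵢ| = 0.0315 + 0.1074 + 0.1100 + 0.0834 + 0.0737 + 0.0171 + 0.1110 = 0.5341
D = 1 − ½ × 0.5341 = 1 − 0.26705 = 0.73295
D = 0.73295 > 0.6 → Yes.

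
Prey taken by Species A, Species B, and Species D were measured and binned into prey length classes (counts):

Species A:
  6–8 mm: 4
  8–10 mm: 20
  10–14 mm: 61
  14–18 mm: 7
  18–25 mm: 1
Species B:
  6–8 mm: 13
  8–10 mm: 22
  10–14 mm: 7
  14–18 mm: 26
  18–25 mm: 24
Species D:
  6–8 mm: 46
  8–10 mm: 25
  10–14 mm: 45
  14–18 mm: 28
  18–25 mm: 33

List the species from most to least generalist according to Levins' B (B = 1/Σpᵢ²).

Proportions for Species A (n=93): 4/93=0.0430, 20/93=0.2151, 61/93=0.6559, 7/93=0.0753, 1/93=0.0108
Proportions for Species B (n=92): 13/92=0.1413, 22/92=0.2391, 7/92=0.0761, 26/92=0.2826, 24/92=0.2609
Proportions for Species D (n=177): 46/177=0.2599, 25/177=0.1412, 45/177=0.2542, 28/177=0.1582, 33/177=0.1864
Σp_Aᵢ² = 0.0430² + 0.2151² + 0.6559² + 0.0753² + 0.0108² = 0.001849 + 0.046268 + 0.430205 + 0.005670 + 0.000117 = 0.484109
B_A = 1 / 0.484109 = 2.0657
Σp_Bᵢ² = 0.1413² + 0.2391² + 0.0761² + 0.2826² + 0.2609² = 0.019966 + 0.057169 + 0.005791 + 0.079863 + 0.068069 = 0.230858
B_B = 1 / 0.230858 = 4.3317
Σp_Dᵢ² = 0.2599² + 0.1412² + 0.2542² + 0.1582² + 0.1864² = 0.067548 + 0.019937 + 0.064618 + 0.025027 + 0.034745 = 0.211875
B_D = 1 / 0.211875 = 4.7198
Ranking by B (broadest → narrowest): Species D (4.72) > Species B (4.33) > Species A (2.07)

Species D > Species B > Species A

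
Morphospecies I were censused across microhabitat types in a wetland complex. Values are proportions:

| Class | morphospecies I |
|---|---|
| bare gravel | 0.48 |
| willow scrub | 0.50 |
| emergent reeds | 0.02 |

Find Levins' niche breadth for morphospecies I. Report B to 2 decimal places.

2.08

Σpᵢ² = 0.48² + 0.50² + 0.02² = 0.2304 + 0.2500 + 0.0004 = 0.4808
B = 1 / 0.4808 = 2.0799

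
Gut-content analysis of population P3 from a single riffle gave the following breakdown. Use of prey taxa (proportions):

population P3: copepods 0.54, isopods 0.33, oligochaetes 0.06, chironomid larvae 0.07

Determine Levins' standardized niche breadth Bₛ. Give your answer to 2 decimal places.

0.48

Σpᵢ² = 0.54² + 0.33² + 0.06² + 0.07² = 0.2916 + 0.1089 + 0.0036 + 0.0049 = 0.4090
B = 1 / 0.4090 = 2.4450
Bₛ = (B − 1)/(n − 1) = (2.4450 − 1)/(4 − 1) = 1.4450/3 = 0.4817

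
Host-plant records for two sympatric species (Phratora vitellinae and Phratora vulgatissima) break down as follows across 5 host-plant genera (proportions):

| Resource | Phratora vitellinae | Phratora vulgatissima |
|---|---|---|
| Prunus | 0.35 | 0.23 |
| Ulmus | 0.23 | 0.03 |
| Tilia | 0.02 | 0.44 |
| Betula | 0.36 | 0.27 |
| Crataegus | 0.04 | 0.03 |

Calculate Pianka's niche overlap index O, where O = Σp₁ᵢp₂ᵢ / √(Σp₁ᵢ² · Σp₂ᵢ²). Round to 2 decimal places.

0.62

Σ p₁ᵢp₂ᵢ = 0.0805 + 0.0069 + 0.0088 + 0.0972 + 0.0012 = 0.1946
Σp_1ᵢ² = 0.35² + 0.23² + 0.02² + 0.36² + 0.04² = 0.1225 + 0.0529 + 0.0004 + 0.1296 + 0.0016 = 0.3070
Σp_2ᵢ² = 0.23² + 0.03² + 0.44² + 0.27² + 0.03² = 0.0529 + 0.0009 + 0.1936 + 0.0729 + 0.0009 = 0.3212
O = 0.1946 / √(0.3070 × 0.3212) = 0.1946 / 0.31402 = 0.6197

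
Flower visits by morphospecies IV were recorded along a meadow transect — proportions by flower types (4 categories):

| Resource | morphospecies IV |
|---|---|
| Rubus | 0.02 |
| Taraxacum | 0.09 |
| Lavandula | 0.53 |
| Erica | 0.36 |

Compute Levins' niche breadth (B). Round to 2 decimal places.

Σpᵢ² = 0.02² + 0.09² + 0.53² + 0.36² = 0.0004 + 0.0081 + 0.2809 + 0.1296 = 0.4190
B = 1 / 0.4190 = 2.3866

2.39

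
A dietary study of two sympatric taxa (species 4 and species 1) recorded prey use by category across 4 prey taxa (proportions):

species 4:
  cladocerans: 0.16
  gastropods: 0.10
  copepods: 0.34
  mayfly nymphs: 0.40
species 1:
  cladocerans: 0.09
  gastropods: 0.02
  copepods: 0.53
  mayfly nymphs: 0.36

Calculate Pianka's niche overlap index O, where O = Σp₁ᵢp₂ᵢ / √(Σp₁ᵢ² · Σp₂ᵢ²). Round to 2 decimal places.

Σ p₁ᵢp₂ᵢ = 0.0144 + 0.0020 + 0.1802 + 0.1440 = 0.3406
Σp_1ᵢ² = 0.16² + 0.10² + 0.34² + 0.40² = 0.0256 + 0.0100 + 0.1156 + 0.1600 = 0.3112
Σp_2ᵢ² = 0.09² + 0.02² + 0.53² + 0.36² = 0.0081 + 0.0004 + 0.2809 + 0.1296 = 0.4190
O = 0.3406 / √(0.3112 × 0.4190) = 0.3406 / 0.36110 = 0.9432

0.94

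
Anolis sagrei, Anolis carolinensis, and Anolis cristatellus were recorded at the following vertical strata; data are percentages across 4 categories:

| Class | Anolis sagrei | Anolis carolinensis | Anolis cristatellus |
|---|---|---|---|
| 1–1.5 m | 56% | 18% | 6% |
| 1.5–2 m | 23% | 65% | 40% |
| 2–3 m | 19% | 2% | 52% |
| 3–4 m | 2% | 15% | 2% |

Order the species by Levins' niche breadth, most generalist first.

Convert percentages to proportions (divide by 100).
Σp_sagrᵢ² = 0.56² + 0.23² + 0.19² + 0.02² = 0.3136 + 0.0529 + 0.0361 + 0.0004 = 0.4030
B_sagr = 1 / 0.4030 = 2.4814
Σp_caroᵢ² = 0.18² + 0.65² + 0.02² + 0.15² = 0.0324 + 0.4225 + 0.0004 + 0.0225 = 0.4778
B_caro = 1 / 0.4778 = 2.0929
Σp_crisᵢ² = 0.06² + 0.40² + 0.52² + 0.02² = 0.0036 + 0.1600 + 0.2704 + 0.0004 = 0.4344
B_cris = 1 / 0.4344 = 2.3020
Ranking by B (broadest → narrowest): Anolis sagrei (2.48) > Anolis cristatellus (2.30) > Anolis carolinensis (2.09)

Anolis sagrei > Anolis cristatellus > Anolis carolinensis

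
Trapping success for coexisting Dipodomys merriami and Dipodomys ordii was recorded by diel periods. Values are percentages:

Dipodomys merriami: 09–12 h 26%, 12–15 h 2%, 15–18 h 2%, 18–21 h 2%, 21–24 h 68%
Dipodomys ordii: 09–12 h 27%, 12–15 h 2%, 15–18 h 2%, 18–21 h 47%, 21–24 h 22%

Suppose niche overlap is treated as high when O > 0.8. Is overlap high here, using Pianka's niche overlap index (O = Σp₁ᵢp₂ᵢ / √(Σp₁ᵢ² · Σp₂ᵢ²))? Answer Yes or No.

Convert percentages to proportions (divide by 100).
Σ p₁ᵢp₂ᵢ = 0.0702 + 0.0004 + 0.0004 + 0.0094 + 0.1496 = 0.2300
Σp_1ᵢ² = 0.26² + 0.02² + 0.02² + 0.02² + 0.68² = 0.0676 + 0.0004 + 0.0004 + 0.0004 + 0.4624 = 0.5312
Σp_2ᵢ² = 0.27² + 0.02² + 0.02² + 0.47² + 0.22² = 0.0729 + 0.0004 + 0.0004 + 0.2209 + 0.0484 = 0.3430
O = 0.2300 / √(0.5312 × 0.3430) = 0.2300 / 0.42685 = 0.5388
O = 0.5388 < 0.8 → No.

No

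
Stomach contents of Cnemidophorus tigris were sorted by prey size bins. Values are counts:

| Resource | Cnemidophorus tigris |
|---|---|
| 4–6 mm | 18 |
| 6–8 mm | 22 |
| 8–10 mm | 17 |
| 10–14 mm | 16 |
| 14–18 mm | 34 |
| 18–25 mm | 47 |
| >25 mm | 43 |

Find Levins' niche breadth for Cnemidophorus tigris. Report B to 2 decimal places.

5.91

Proportions for Cnemidophorus tigris (n=197): 18/197=0.0914, 22/197=0.1117, 17/197=0.0863, 16/197=0.0812, 34/197=0.1726, 47/197=0.2386, 43/197=0.2183
Σpᵢ² = 0.0914² + 0.1117² + 0.0863² + 0.0812² + 0.1726² + 0.2386² + 0.2183² = 0.008354 + 0.012477 + 0.007448 + 0.006593 + 0.029791 + 0.056930 + 0.047655 = 0.169248
B = 1 / 0.169248 = 5.9085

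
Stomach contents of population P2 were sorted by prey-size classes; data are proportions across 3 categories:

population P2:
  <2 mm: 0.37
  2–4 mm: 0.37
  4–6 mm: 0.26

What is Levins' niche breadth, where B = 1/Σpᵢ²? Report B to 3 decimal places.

Σpᵢ² = 0.37² + 0.37² + 0.26² = 0.1369 + 0.1369 + 0.0676 = 0.3414
B = 1 / 0.3414 = 2.92912

2.929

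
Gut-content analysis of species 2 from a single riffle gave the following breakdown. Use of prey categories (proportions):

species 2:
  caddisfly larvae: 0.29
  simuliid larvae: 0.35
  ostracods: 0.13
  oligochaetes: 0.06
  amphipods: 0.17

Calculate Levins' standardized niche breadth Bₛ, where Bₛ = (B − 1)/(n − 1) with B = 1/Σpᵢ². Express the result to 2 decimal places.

Σpᵢ² = 0.29² + 0.35² + 0.13² + 0.06² + 0.17² = 0.0841 + 0.1225 + 0.0169 + 0.0036 + 0.0289 = 0.2560
B = 1 / 0.2560 = 3.9063
Bₛ = (B − 1)/(n − 1) = (3.9063 − 1)/(5 − 1) = 2.9063/4 = 0.7266

0.73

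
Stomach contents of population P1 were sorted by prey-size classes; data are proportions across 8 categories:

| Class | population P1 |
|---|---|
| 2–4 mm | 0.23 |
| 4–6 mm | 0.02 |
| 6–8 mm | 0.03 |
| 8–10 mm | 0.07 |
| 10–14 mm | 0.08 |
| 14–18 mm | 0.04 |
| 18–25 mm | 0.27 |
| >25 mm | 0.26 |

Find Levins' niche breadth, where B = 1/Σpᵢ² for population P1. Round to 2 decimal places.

4.82

Σpᵢ² = 0.23² + 0.02² + 0.03² + 0.07² + 0.08² + 0.04² + 0.27² + 0.26² = 0.0529 + 0.0004 + 0.0009 + 0.0049 + 0.0064 + 0.0016 + 0.0729 + 0.0676 = 0.2076
B = 1 / 0.2076 = 4.8170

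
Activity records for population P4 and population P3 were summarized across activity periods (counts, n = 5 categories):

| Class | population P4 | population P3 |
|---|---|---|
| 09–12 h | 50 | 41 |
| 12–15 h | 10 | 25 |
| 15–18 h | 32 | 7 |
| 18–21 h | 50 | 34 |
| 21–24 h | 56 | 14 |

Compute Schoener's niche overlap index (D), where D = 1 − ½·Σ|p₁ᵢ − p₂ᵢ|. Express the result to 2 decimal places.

0.73

Proportions for population P4 (n=198): 50/198=0.2525, 10/198=0.0505, 32/198=0.1616, 50/198=0.2525, 56/198=0.2828
Proportions for population P3 (n=121): 41/121=0.3388, 25/121=0.2066, 7/121=0.0579, 34/121=0.2810, 14/121=0.1157
Σ|p₁ᵢ − p₂ᵢ| = 0.0863 + 0.1561 + 0.1037 + 0.0285 + 0.1671 = 0.5417
D = 1 − ½ × 0.5417 = 1 − 0.27085 = 0.72915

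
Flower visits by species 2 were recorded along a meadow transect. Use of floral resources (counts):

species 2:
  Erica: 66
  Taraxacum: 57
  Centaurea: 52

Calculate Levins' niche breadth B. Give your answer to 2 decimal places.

2.97

Proportions for species 2 (n=175): 66/175=0.3771, 57/175=0.3257, 52/175=0.2971
Σpᵢ² = 0.3771² + 0.3257² + 0.2971² = 0.142204 + 0.106080 + 0.088268 = 0.336552
B = 1 / 0.336552 = 2.9713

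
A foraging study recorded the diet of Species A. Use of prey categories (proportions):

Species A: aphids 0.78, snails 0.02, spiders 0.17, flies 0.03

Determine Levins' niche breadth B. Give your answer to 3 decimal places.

1.566

Σpᵢ² = 0.78² + 0.02² + 0.17² + 0.03² = 0.6084 + 0.0004 + 0.0289 + 0.0009 = 0.6386
B = 1 / 0.6386 = 1.56593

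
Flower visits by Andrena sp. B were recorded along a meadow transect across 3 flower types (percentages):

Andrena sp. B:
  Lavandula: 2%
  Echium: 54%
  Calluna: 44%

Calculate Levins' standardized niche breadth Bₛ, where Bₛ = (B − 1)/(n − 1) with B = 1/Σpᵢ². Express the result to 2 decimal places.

Convert percentages to proportions (divide by 100).
Σpᵢ² = 0.02² + 0.54² + 0.44² = 0.0004 + 0.2916 + 0.1936 = 0.4856
B = 1 / 0.4856 = 2.0593
Bₛ = (B − 1)/(n − 1) = (2.0593 − 1)/(3 − 1) = 1.0593/2 = 0.5297

0.53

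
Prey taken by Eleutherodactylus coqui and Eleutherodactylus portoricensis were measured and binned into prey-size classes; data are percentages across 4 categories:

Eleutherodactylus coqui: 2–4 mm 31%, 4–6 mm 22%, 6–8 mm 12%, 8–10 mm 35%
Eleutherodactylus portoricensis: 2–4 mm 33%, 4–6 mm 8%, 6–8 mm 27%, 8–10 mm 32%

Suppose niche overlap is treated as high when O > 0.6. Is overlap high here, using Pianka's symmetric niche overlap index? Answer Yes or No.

Yes

Convert percentages to proportions (divide by 100).
Σ p₁ᵢp₂ᵢ = 0.1023 + 0.0176 + 0.0324 + 0.1120 = 0.2643
Σp_1ᵢ² = 0.31² + 0.22² + 0.12² + 0.35² = 0.0961 + 0.0484 + 0.0144 + 0.1225 = 0.2814
Σp_2ᵢ² = 0.33² + 0.08² + 0.27² + 0.32² = 0.1089 + 0.0064 + 0.0729 + 0.1024 = 0.2906
O = 0.2643 / √(0.2814 × 0.2906) = 0.2643 / 0.28596 = 0.9243
O = 0.9243 > 0.6 → Yes.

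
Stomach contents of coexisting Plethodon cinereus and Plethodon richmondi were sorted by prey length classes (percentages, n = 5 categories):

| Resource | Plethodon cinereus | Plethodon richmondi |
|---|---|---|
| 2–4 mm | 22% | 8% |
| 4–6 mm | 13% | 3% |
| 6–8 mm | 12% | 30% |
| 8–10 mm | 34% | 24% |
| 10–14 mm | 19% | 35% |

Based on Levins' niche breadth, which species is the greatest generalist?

Convert percentages to proportions (divide by 100).
Σp_cineᵢ² = 0.22² + 0.13² + 0.12² + 0.34² + 0.19² = 0.0484 + 0.0169 + 0.0144 + 0.1156 + 0.0361 = 0.2314
B_cine = 1 / 0.2314 = 4.3215
Σp_richᵢ² = 0.08² + 0.03² + 0.30² + 0.24² + 0.35² = 0.0064 + 0.0009 + 0.0900 + 0.0576 + 0.1225 = 0.2774
B_rich = 1 / 0.2774 = 3.6049
Highest B → broadest niche (most generalist): Plethodon cinereus (B = 4.32).

Plethodon cinereus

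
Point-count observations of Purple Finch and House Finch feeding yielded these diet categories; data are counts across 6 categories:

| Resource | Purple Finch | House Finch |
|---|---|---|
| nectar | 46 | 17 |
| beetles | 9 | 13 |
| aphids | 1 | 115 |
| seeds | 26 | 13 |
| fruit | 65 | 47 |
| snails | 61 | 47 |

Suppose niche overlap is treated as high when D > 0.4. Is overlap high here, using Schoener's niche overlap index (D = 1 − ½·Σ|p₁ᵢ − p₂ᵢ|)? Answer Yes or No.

Yes

Proportions for Purple Finch (n=208): 46/208=0.2212, 9/208=0.0433, 1/208=0.0048, 26/208=0.1250, 65/208=0.3125, 61/208=0.2933
Proportions for House Finch (n=252): 17/252=0.0675, 13/252=0.0516, 115/252=0.4563, 13/252=0.0516, 47/252=0.1865, 47/252=0.1865
Σ|p₁ᵢ − p₂ᵢ| = 0.1537 + 0.0083 + 0.4515 + 0.0734 + 0.1260 + 0.1068 = 0.9197
D = 1 − ½ × 0.9197 = 1 − 0.45985 = 0.54015
D = 0.54015 > 0.4 → Yes.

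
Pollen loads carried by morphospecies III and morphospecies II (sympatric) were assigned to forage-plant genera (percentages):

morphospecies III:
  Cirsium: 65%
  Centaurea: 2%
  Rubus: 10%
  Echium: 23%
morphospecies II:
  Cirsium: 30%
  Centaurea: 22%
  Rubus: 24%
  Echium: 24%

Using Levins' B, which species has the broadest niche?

morphospecies II

Convert percentages to proportions (divide by 100).
Σp_IIIᵢ² = 0.65² + 0.02² + 0.10² + 0.23² = 0.4225 + 0.0004 + 0.0100 + 0.0529 = 0.4858
B_III = 1 / 0.4858 = 2.0585
Σp_IIᵢ² = 0.30² + 0.22² + 0.24² + 0.24² = 0.0900 + 0.0484 + 0.0576 + 0.0576 = 0.2536
B_II = 1 / 0.2536 = 3.9432
Highest B → broadest niche (most generalist): morphospecies II (B = 3.94).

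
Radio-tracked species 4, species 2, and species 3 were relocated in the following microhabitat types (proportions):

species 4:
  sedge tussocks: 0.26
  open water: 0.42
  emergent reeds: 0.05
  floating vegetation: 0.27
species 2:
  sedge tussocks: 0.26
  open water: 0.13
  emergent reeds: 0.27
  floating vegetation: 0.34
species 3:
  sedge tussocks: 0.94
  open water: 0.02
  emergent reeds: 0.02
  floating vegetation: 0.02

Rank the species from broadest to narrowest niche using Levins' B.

Σp_4ᵢ² = 0.26² + 0.42² + 0.05² + 0.27² = 0.0676 + 0.1764 + 0.0025 + 0.0729 = 0.3194
B_4 = 1 / 0.3194 = 3.1309
Σp_2ᵢ² = 0.26² + 0.13² + 0.27² + 0.34² = 0.0676 + 0.0169 + 0.0729 + 0.1156 = 0.2730
B_2 = 1 / 0.2730 = 3.6630
Σp_3ᵢ² = 0.94² + 0.02² + 0.02² + 0.02² = 0.8836 + 0.0004 + 0.0004 + 0.0004 = 0.8848
B_3 = 1 / 0.8848 = 1.1302
Ranking by B (broadest → narrowest): species 2 (3.66) > species 4 (3.13) > species 3 (1.13)

species 2 > species 4 > species 3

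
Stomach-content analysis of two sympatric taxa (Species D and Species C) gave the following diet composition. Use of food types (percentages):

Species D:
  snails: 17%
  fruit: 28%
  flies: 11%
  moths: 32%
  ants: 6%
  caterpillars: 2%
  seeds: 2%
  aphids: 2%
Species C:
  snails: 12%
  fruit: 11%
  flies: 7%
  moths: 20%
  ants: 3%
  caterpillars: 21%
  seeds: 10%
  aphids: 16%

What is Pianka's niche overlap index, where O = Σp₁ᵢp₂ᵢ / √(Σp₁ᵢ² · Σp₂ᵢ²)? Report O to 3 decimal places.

Convert percentages to proportions (divide by 100).
Σ p₁ᵢp₂ᵢ = 0.0204 + 0.0308 + 0.0077 + 0.0640 + 0.0018 + 0.0042 + 0.0020 + 0.0032 = 0.1341
Σp_1ᵢ² = 0.17² + 0.28² + 0.11² + 0.32² + 0.06² + 0.02² + 0.02² + 0.02² = 0.0289 + 0.0784 + 0.0121 + 0.1024 + 0.0036 + 0.0004 + 0.0004 + 0.0004 = 0.2266
Σp_2ᵢ² = 0.12² + 0.11² + 0.07² + 0.20² + 0.03² + 0.21² + 0.10² + 0.16² = 0.0144 + 0.0121 + 0.0049 + 0.0400 + 0.0009 + 0.0441 + 0.0100 + 0.0256 = 0.1520
O = 0.1341 / √(0.2266 × 0.1520) = 0.1341 / 0.185589 = 0.72256

0.723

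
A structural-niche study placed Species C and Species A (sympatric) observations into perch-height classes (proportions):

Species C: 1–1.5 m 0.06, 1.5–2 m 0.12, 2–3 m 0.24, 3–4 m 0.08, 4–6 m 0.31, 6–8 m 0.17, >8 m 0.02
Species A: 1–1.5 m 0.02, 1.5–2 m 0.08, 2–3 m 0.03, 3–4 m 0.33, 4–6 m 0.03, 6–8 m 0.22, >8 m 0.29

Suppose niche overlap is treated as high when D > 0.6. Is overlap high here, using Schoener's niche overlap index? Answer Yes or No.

No

Σ|p₁ᵢ − p₂ᵢ| = 0.04 + 0.04 + 0.21 + 0.25 + 0.28 + 0.05 + 0.27 = 1.14
D = 1 − ½ × 1.14 = 1 − 0.570 = 0.4300
D = 0.4300 < 0.6 → No.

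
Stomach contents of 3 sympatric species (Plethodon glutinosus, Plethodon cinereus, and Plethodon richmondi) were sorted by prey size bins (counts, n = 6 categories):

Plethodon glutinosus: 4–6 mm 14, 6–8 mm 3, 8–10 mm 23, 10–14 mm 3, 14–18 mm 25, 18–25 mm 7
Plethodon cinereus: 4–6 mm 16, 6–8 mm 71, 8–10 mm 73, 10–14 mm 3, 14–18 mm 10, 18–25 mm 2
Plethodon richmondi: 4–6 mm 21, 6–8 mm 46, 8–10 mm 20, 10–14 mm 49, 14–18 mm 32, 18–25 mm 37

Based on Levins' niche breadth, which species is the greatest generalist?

Proportions for Plethodon glutinosus (n=75): 14/75=0.1867, 3/75=0.0400, 23/75=0.3067, 3/75=0.0400, 25/75=0.3333, 7/75=0.0933
Proportions for Plethodon cinereus (n=175): 16/175=0.0914, 71/175=0.4057, 73/175=0.4171, 3/175=0.0171, 10/175=0.0571, 2/175=0.0114
Proportions for Plethodon richmondi (n=205): 21/205=0.1024, 46/205=0.2244, 20/205=0.0976, 49/205=0.2390, 32/205=0.1561, 37/205=0.1805
Σp_glutᵢ² = 0.1867² + 0.0400² + 0.3067² + 0.0400² + 0.3333² + 0.0933² = 0.034857 + 0.001600 + 0.094065 + 0.001600 + 0.111089 + 0.008705 = 0.251916
B_glut = 1 / 0.251916 = 3.9696
Σp_cineᵢ² = 0.0914² + 0.4057² + 0.4171² + 0.0171² + 0.0571² + 0.0114² = 0.008354 + 0.164592 + 0.173972 + 0.000292 + 0.003260 + 0.000130 = 0.350600
B_cine = 1 / 0.350600 = 2.8523
Σp_richᵢ² = 0.1024² + 0.2244² + 0.0976² + 0.2390² + 0.1561² + 0.1805² = 0.010486 + 0.050355 + 0.009526 + 0.057121 + 0.024367 + 0.032580 = 0.184435
B_rich = 1 / 0.184435 = 5.4220
Highest B → broadest niche (most generalist): Plethodon richmondi (B = 5.42).

Plethodon richmondi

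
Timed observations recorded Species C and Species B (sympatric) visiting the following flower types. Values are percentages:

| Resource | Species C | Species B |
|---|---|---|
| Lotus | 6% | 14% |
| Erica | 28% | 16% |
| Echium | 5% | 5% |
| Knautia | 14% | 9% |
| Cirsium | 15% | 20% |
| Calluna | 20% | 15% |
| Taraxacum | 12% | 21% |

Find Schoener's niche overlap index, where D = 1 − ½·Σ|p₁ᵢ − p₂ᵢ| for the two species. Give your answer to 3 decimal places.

Convert percentages to proportions (divide by 100).
Σ|p₁ᵢ − p₂ᵢ| = 0.08 + 0.12 + 0.00 + 0.05 + 0.05 + 0.05 + 0.09 = 0.44
D = 1 − ½ × 0.44 = 1 − 0.220 = 0.78000

0.780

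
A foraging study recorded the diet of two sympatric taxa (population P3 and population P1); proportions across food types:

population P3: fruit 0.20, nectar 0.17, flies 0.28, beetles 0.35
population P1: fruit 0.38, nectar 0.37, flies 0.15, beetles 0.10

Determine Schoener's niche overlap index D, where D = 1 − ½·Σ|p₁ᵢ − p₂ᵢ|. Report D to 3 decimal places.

0.620

Σ|p₁ᵢ − p₂ᵢ| = 0.18 + 0.20 + 0.13 + 0.25 = 0.76
D = 1 − ½ × 0.76 = 1 − 0.380 = 0.62000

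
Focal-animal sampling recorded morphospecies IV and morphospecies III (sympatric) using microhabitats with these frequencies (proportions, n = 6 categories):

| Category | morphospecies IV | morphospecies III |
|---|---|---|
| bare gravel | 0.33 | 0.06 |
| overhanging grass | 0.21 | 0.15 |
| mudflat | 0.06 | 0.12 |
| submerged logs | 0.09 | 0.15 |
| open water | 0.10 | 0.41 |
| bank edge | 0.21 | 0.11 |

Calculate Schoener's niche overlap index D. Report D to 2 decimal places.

0.57

Σ|p₁ᵢ − p₂ᵢ| = 0.27 + 0.06 + 0.06 + 0.06 + 0.31 + 0.10 = 0.86
D = 1 − ½ × 0.86 = 1 − 0.430 = 0.5700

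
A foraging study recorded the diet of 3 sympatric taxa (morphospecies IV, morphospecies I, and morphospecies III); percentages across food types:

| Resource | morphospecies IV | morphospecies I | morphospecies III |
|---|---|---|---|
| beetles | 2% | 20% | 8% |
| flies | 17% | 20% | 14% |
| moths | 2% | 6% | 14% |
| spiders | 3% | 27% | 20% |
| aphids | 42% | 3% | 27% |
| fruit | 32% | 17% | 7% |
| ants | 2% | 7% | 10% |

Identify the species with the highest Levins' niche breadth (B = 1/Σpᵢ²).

Convert percentages to proportions (divide by 100).
Σp_IVᵢ² = 0.02² + 0.17² + 0.02² + 0.03² + 0.42² + 0.32² + 0.02² = 0.0004 + 0.0289 + 0.0004 + 0.0009 + 0.1764 + 0.1024 + 0.0004 = 0.3098
B_IV = 1 / 0.3098 = 3.2279
Σp_Iᵢ² = 0.20² + 0.20² + 0.06² + 0.27² + 0.03² + 0.17² + 0.07² = 0.0400 + 0.0400 + 0.0036 + 0.0729 + 0.0009 + 0.0289 + 0.0049 = 0.1912
B_I = 1 / 0.1912 = 5.2301
Σp_IIIᵢ² = 0.08² + 0.14² + 0.14² + 0.20² + 0.27² + 0.07² + 0.10² = 0.0064 + 0.0196 + 0.0196 + 0.0400 + 0.0729 + 0.0049 + 0.0100 = 0.1734
B_III = 1 / 0.1734 = 5.7670
Highest B → broadest niche (most generalist): morphospecies III (B = 5.77).

morphospecies III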